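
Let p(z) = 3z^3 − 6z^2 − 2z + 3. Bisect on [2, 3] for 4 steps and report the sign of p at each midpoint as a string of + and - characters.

z = 2.5 gives p = 7.375, positive; keep [2, 2.5]
z = 2.25 gives p = 2.296875, positive; keep [2, 2.25]
z = 2.125 gives p = 0.443359, positive; keep [2, 2.125]
z = 2.0625 gives p = -0.3274, negative; keep [2.0625, 2.125]

+++-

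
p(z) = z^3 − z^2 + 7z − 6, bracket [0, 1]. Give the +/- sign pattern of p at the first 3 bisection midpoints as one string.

--+

z = 0.5 gives p = -2.625, negative; keep [0.5, 1]
z = 0.75 gives p = -0.890625, negative; keep [0.75, 1]
z = 0.875 gives p = 0.029297, positive; keep [0.75, 0.875]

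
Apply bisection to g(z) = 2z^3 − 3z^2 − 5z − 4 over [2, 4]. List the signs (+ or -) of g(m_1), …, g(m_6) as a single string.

g(3) = 8 > 0, so the root lies in [2, 3]
g(2.5) = -4 < 0, so the root lies in [2.5, 3]
g(2.75) = 1.15625 > 0, so the root lies in [2.5, 2.75]
g(2.625) = -1.6211 < 0, so the root lies in [2.625, 2.75]
g(2.6875) = -0.2837 < 0, so the root lies in [2.6875, 2.75]
g(2.71875) = 0.4233 > 0, so the root lies in [2.6875, 2.71875]

+-+--+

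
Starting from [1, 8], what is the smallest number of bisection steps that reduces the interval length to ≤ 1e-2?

10

Width after n steps is 7/2^n. Need 2^n ≥ 7/1e-2 = 700.
2^9 = 512 < 700 ≤ 2^10 = 1024, so n = 10.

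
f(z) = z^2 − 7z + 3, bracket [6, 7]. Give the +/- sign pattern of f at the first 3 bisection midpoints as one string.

midpoint 6.5: f = -0.25 < 0 → [6.5, 7]
midpoint 6.75: f = 1.3125 > 0 → [6.5, 6.75]
midpoint 6.625: f = 0.515625 > 0 → [6.5, 6.625]

-++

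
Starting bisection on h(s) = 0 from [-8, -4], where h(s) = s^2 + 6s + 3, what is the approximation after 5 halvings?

s = -6 gives h = 3, positive; keep [-6, -4]
s = -5 gives h = -2, negative; keep [-6, -5]
s = -5.5 gives h = 0.25, positive; keep [-5.5, -5]
s = -5.25 gives h = -0.9375, negative; keep [-5.5, -5.25]
s = -5.375 gives h = -0.3594, negative; keep [-5.5, -5.375]

-5.375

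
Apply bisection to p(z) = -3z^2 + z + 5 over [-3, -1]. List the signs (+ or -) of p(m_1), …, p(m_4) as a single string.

---+

z = -2 gives p = -9, negative; keep [-2, -1]
z = -1.5 gives p = -3.25, negative; keep [-1.5, -1]
z = -1.25 gives p = -0.9375, negative; keep [-1.25, -1]
z = -1.125 gives p = 0.0781, positive; keep [-1.25, -1.125]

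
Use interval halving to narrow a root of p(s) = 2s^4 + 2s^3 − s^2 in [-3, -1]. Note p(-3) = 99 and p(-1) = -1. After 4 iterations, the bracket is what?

[-1.375, -1.25]

midpoint -2: p = 12 > 0 → [-2, -1]
midpoint -1.5: p = 1.125 > 0 → [-1.5, -1]
midpoint -1.25: p = -0.585938 < 0 → [-1.5, -1.25]
midpoint -1.375: p = 0.0591 > 0 → [-1.375, -1.25]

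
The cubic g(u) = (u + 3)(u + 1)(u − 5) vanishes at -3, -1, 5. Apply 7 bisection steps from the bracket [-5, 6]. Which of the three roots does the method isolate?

5

m = 0.5, g(m) = -23.625 (−); new bracket [0.5, 6]
m = 3.25, g(m) = -46.484375 (−); new bracket [3.25, 6]
m = 4.625, g(m) = -16.083984 (−); new bracket [4.625, 6]
m = 5.3125, g(m) = 16.3977 (+); new bracket [4.625, 5.3125]
m = 4.96875, g(m) = -1.4864 (−); new bracket [4.96875, 5.3125]
m = 5.140625, g(m) = 7.0296 (+); new bracket [4.96875, 5.140625]
m = 5.0546875, g(m) = 2.667 (+); new bracket [4.96875, 5.0546875]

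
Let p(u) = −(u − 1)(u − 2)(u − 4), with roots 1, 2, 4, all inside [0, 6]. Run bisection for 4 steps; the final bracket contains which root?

m = 3, p(m) = 2 (+); new bracket [3, 6]
m = 4.5, p(m) = -4.375 (−); new bracket [3, 4.5]
m = 3.75, p(m) = 1.203125 (+); new bracket [3.75, 4.5]
m = 4.125, p(m) = -0.8301 (−); new bracket [3.75, 4.125]

4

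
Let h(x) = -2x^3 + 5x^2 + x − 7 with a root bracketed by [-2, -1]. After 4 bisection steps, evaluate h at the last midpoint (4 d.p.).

-0.0190

h(-1.5) = 9.5 > 0, so the root lies in [-1.5, -1]
h(-1.25) = 3.46875 > 0, so the root lies in [-1.25, -1]
h(-1.125) = 1.050781 > 0, so the root lies in [-1.125, -1]
h(-1.0625) = -0.019 < 0, so the root lies in [-1.125, -1.0625]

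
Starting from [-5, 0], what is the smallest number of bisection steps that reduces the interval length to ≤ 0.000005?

Width after n steps is 5/2^n. Need 2^n ≥ 5/0.000005 = 1000000.
2^19 = 524288 < 1000000 ≤ 2^20 = 1048576, so n = 20.

20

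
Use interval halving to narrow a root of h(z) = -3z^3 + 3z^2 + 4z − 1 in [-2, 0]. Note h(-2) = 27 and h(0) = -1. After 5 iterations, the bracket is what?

[-0.9375, -0.875]

h(-1) = 1 > 0, so the root lies in [-1, 0]
h(-0.5) = -1.875 < 0, so the root lies in [-1, -0.5]
h(-0.75) = -1.046875 < 0, so the root lies in [-1, -0.75]
h(-0.875) = -0.1934 < 0, so the root lies in [-1, -0.875]
h(-0.9375) = 0.3586 > 0, so the root lies in [-0.9375, -0.875]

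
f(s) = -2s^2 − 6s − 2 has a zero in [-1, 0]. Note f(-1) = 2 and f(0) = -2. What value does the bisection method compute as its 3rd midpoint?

s = -0.5 gives f = 0.5, positive; keep [-0.5, 0]
s = -0.25 gives f = -0.625, negative; keep [-0.5, -0.25]
s = -0.375 gives f = -0.03125, negative; keep [-0.5, -0.375]

-0.375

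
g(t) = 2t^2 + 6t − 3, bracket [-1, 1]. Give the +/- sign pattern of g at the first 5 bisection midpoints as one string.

g(0) = -3 < 0, so the root lies in [0, 1]
g(0.5) = 0.5 > 0, so the root lies in [0, 0.5]
g(0.25) = -1.375 < 0, so the root lies in [0.25, 0.5]
g(0.375) = -0.4688 < 0, so the root lies in [0.375, 0.5]
g(0.4375) = 0.0078 > 0, so the root lies in [0.375, 0.4375]

-+--+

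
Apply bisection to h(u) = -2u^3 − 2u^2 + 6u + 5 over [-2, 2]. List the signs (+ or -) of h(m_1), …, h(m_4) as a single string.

h(0) = 5 > 0, so the root lies in [0, 2]
h(1) = 7 > 0, so the root lies in [1, 2]
h(1.5) = 2.75 > 0, so the root lies in [1.5, 2]
h(1.75) = -1.3438 < 0, so the root lies in [1.5, 1.75]

+++-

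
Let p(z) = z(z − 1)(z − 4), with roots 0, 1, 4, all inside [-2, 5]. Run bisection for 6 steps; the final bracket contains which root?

midpoint 1.5: p = -1.875 < 0 → [1.5, 5]
midpoint 3.25: p = -5.484375 < 0 → [3.25, 5]
midpoint 4.125: p = 1.611328 > 0 → [3.25, 4.125]
midpoint 3.6875: p = -3.0969 < 0 → [3.6875, 4.125]
midpoint 3.90625: p = -1.0643 < 0 → [3.90625, 4.125]
midpoint 4.015625: p = 0.1892 > 0 → [3.90625, 4.015625]

4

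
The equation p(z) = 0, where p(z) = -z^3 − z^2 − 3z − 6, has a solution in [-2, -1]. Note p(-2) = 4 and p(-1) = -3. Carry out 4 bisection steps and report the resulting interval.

midpoint -1.5: p = -0.375 < 0 → [-2, -1.5]
midpoint -1.75: p = 1.546875 > 0 → [-1.75, -1.5]
midpoint -1.625: p = 0.525391 > 0 → [-1.625, -1.5]
midpoint -1.5625: p = 0.0608 > 0 → [-1.5625, -1.5]

[-1.5625, -1.5]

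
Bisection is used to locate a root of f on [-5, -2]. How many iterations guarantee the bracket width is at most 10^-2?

Width after n steps is 3/2^n. Need 2^n ≥ 3/10^-2 = 300.
2^8 = 256 < 300 ≤ 2^9 = 512, so n = 9.

9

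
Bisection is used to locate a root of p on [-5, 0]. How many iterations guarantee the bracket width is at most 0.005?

Width after n steps is 5/2^n. Need 2^n ≥ 5/0.005 = 1000.
2^9 = 512 < 1000 ≤ 2^10 = 1024, so n = 10.

10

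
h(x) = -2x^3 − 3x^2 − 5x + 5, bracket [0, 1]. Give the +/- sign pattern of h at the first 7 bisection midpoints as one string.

h(0.5) = 1.5 > 0, so the root lies in [0.5, 1]
h(0.75) = -1.28125 < 0, so the root lies in [0.5, 0.75]
h(0.625) = 0.214844 > 0, so the root lies in [0.625, 0.75]
h(0.6875) = -0.5054 < 0, so the root lies in [0.625, 0.6875]
h(0.65625) = -0.1385 < 0, so the root lies in [0.625, 0.65625]
h(0.640625) = 0.0398 > 0, so the root lies in [0.640625, 0.65625]
h(0.6484375) = -0.0489 < 0, so the root lies in [0.640625, 0.6484375]

+-+--+-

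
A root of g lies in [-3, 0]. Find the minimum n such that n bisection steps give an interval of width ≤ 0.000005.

Width after n steps is 3/2^n. Need 2^n ≥ 3/0.000005 = 600000.
2^19 = 524288 < 600000 ≤ 2^20 = 1048576, so n = 20.

20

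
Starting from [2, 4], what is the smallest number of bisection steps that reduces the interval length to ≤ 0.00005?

Width after n steps is 2/2^n. Need 2^n ≥ 2/0.00005 = 40000.
2^15 = 32768 < 40000 ≤ 2^16 = 65536, so n = 16.

16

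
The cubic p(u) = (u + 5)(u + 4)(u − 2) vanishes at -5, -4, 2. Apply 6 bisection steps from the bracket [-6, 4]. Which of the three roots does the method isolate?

m = -1, p(m) = -36 (−); new bracket [-1, 4]
m = 1.5, p(m) = -17.875 (−); new bracket [1.5, 4]
m = 2.75, p(m) = 39.234375 (+); new bracket [1.5, 2.75]
m = 2.125, p(m) = 5.4551 (+); new bracket [1.5, 2.125]
m = 1.8125, p(m) = -7.4246 (−); new bracket [1.8125, 2.125]
m = 1.96875, p(m) = -1.2998 (−); new bracket [1.96875, 2.125]

2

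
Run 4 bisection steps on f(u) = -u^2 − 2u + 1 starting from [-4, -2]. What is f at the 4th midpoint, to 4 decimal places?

0.1094

u = -3 gives f = -2, negative; keep [-3, -2]
u = -2.5 gives f = -0.25, negative; keep [-2.5, -2]
u = -2.25 gives f = 0.4375, positive; keep [-2.5, -2.25]
u = -2.375 gives f = 0.1094, positive; keep [-2.5, -2.375]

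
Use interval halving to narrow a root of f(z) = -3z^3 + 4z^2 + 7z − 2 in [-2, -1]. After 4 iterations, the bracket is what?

z = -1.5 gives f = 6.625, positive; keep [-1.5, -1]
z = -1.25 gives f = 1.359375, positive; keep [-1.25, -1]
z = -1.125 gives f = -0.541016, negative; keep [-1.25, -1.125]
z = -1.1875 gives f = 0.3518, positive; keep [-1.1875, -1.125]

[-1.1875, -1.125]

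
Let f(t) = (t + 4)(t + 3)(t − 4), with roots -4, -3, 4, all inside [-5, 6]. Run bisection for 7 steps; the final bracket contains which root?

4

m = 0.5, f(m) = -55.125 (−); new bracket [0.5, 6]
m = 3.25, f(m) = -33.984375 (−); new bracket [3.25, 6]
m = 4.625, f(m) = 41.103516 (+); new bracket [3.25, 4.625]
m = 3.9375, f(m) = -3.4417 (−); new bracket [3.9375, 4.625]
m = 4.28125, f(m) = 16.9588 (+); new bracket [3.9375, 4.28125]
m = 4.109375, f(m) = 6.3058 (+); new bracket [3.9375, 4.109375]
m = 4.0234375, f(m) = 1.3208 (+); new bracket [3.9375, 4.0234375]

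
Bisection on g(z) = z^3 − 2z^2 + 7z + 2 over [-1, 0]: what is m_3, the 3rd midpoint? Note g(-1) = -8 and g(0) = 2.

-0.375

midpoint -0.5: g = -2.125 < 0 → [-0.5, 0]
midpoint -0.25: g = 0.109375 > 0 → [-0.5, -0.25]
midpoint -0.375: g = -0.958984 < 0 → [-0.375, -0.25]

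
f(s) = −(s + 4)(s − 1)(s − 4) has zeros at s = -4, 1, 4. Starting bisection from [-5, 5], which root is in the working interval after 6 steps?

s = 0 gives f = -16, negative; keep [-5, 0]
s = -2.5 gives f = -34.125, negative; keep [-5, -2.5]
s = -3.75 gives f = -9.203125, negative; keep [-5, -3.75]
s = -4.375 gives f = 16.8809, positive; keep [-4.375, -3.75]
s = -4.0625 gives f = 2.551, positive; keep [-4.0625, -3.75]
s = -3.90625 gives f = -3.6366, negative; keep [-4.0625, -3.90625]

-4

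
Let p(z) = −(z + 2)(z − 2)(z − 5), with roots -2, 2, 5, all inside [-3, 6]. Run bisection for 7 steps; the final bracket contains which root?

-2

m = 1.5, p(m) = -6.125 (−); new bracket [-3, 1.5]
m = -0.75, p(m) = -19.765625 (−); new bracket [-3, -0.75]
m = -1.875, p(m) = -3.330078 (−); new bracket [-3, -1.875]
m = -2.4375, p(m) = 14.4392 (+); new bracket [-2.4375, -1.875]
m = -2.15625, p(m) = 4.6474 (+); new bracket [-2.15625, -1.875]
m = -2.015625, p(m) = 0.4402 (+); new bracket [-2.015625, -1.875]
m = -1.9453125, p(m) = -1.4985 (−); new bracket [-2.015625, -1.9453125]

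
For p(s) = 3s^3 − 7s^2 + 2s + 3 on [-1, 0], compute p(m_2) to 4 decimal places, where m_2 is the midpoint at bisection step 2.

s = -0.5 gives p = -0.125, negative; keep [-0.5, 0]
s = -0.25 gives p = 2.015625, positive; keep [-0.5, -0.25]

2.0156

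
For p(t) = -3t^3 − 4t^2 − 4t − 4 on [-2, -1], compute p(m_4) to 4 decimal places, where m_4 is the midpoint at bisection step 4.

midpoint -1.5: p = 3.125 > 0 → [-1.5, -1]
midpoint -1.25: p = 0.609375 > 0 → [-1.25, -1]
midpoint -1.125: p = -0.291016 < 0 → [-1.25, -1.125]
midpoint -1.1875: p = 0.1331 > 0 → [-1.1875, -1.125]

0.1331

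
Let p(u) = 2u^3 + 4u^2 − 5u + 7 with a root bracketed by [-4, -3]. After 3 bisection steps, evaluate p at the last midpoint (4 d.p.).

m = -3.5, p(m) = -12.25 (−); new bracket [-3.5, -3]
m = -3.25, p(m) = -3.15625 (−); new bracket [-3.25, -3]
m = -3.125, p(m) = 0.652344 (+); new bracket [-3.25, -3.125]

0.6523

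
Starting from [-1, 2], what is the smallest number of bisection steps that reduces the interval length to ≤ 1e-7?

Width after n steps is 3/2^n. Need 2^n ≥ 3/1e-7 = 30000000.
2^24 = 16777216 < 30000000 ≤ 2^25 = 33554432, so n = 25.

25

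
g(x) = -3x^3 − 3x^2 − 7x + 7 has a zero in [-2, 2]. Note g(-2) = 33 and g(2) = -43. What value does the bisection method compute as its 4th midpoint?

x = 0 gives g = 7, positive; keep [0, 2]
x = 1 gives g = -6, negative; keep [0, 1]
x = 0.5 gives g = 2.375, positive; keep [0.5, 1]
x = 0.75 gives g = -1.2031, negative; keep [0.5, 0.75]

0.75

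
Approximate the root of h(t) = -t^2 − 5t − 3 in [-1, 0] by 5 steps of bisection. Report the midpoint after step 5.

-0.71875

midpoint -0.5: h = -0.75 < 0 → [-1, -0.5]
midpoint -0.75: h = 0.1875 > 0 → [-0.75, -0.5]
midpoint -0.625: h = -0.265625 < 0 → [-0.75, -0.625]
midpoint -0.6875: h = -0.0352 < 0 → [-0.75, -0.6875]
midpoint -0.71875: h = 0.0771 > 0 → [-0.71875, -0.6875]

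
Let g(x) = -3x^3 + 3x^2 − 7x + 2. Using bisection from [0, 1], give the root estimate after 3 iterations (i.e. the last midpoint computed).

midpoint 0.5: g = -1.125 < 0 → [0, 0.5]
midpoint 0.25: g = 0.390625 > 0 → [0.25, 0.5]
midpoint 0.375: g = -0.361328 < 0 → [0.25, 0.375]

0.375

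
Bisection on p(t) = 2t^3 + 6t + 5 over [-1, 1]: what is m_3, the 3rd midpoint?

t = 0 gives p = 5, positive; keep [-1, 0]
t = -0.5 gives p = 1.75, positive; keep [-1, -0.5]
t = -0.75 gives p = -0.34375, negative; keep [-0.75, -0.5]

-0.75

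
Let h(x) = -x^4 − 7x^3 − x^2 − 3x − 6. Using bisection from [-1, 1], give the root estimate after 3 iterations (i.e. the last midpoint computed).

x = 0 gives h = -6, negative; keep [-1, 0]
x = -0.5 gives h = -3.9375, negative; keep [-1, -0.5]
x = -0.75 gives h = -1.675781, negative; keep [-1, -0.75]

-0.75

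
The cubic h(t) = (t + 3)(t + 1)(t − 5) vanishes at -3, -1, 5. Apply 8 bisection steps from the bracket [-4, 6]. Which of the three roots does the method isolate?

5

midpoint 1: h = -32 < 0 → [1, 6]
midpoint 3.5: h = -43.875 < 0 → [3.5, 6]
midpoint 4.75: h = -11.140625 < 0 → [4.75, 6]
midpoint 5.375: h = 20.0215 > 0 → [4.75, 5.375]
midpoint 5.0625: h = 3.0549 > 0 → [4.75, 5.0625]
midpoint 4.90625: h = -4.3778 < 0 → [4.90625, 5.0625]
midpoint 4.984375: h = -0.7466 < 0 → [4.984375, 5.0625]
midpoint 5.0234375: h = 1.1327 > 0 → [4.984375, 5.0234375]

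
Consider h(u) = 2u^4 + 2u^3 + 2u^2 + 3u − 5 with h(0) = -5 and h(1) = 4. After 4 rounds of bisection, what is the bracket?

u = 0.5 gives h = -2.625, negative; keep [0.5, 1]
u = 0.75 gives h = -0.148438, negative; keep [0.75, 1]
u = 0.875 gives h = 1.668457, positive; keep [0.75, 0.875]
u = 0.8125 gives h = 0.7022, positive; keep [0.75, 0.8125]

[0.75, 0.8125]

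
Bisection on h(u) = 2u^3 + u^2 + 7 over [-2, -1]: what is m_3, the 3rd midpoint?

-1.625

m = -1.5, h(m) = 2.5 (+); new bracket [-2, -1.5]
m = -1.75, h(m) = -0.65625 (−); new bracket [-1.75, -1.5]
m = -1.625, h(m) = 1.058594 (+); new bracket [-1.75, -1.625]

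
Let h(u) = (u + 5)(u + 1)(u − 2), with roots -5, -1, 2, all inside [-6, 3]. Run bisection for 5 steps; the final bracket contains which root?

m = -1.5, h(m) = 6.125 (+); new bracket [-6, -1.5]
m = -3.75, h(m) = 19.765625 (+); new bracket [-6, -3.75]
m = -4.875, h(m) = 3.330078 (+); new bracket [-6, -4.875]
m = -5.4375, h(m) = -14.4392 (−); new bracket [-5.4375, -4.875]
m = -5.15625, h(m) = -4.6474 (−); new bracket [-5.15625, -4.875]

-5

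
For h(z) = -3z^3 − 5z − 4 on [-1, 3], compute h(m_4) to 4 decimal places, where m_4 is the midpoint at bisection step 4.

1.0156

m = 1, h(m) = -12 (−); new bracket [-1, 1]
m = 0, h(m) = -4 (−); new bracket [-1, 0]
m = -0.5, h(m) = -1.125 (−); new bracket [-1, -0.5]
m = -0.75, h(m) = 1.0156 (+); new bracket [-0.75, -0.5]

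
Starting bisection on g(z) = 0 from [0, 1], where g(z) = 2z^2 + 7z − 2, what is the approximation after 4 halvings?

0.3125

m = 0.5, g(m) = 2 (+); new bracket [0, 0.5]
m = 0.25, g(m) = -0.125 (−); new bracket [0.25, 0.5]
m = 0.375, g(m) = 0.90625 (+); new bracket [0.25, 0.375]
m = 0.3125, g(m) = 0.3828 (+); new bracket [0.25, 0.3125]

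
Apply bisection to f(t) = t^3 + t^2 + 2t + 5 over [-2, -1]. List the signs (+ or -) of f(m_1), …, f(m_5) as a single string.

t = -1.5 gives f = 0.875, positive; keep [-2, -1.5]
t = -1.75 gives f = -0.796875, negative; keep [-1.75, -1.5]
t = -1.625 gives f = 0.099609, positive; keep [-1.75, -1.625]
t = -1.6875 gives f = -0.3328, negative; keep [-1.6875, -1.625]
t = -1.65625 gives f = -0.1127, negative; keep [-1.65625, -1.625]

+-+--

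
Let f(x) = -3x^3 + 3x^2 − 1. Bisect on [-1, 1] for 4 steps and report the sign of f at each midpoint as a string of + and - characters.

-+--

m = 0, f(m) = -1 (−); new bracket [-1, 0]
m = -0.5, f(m) = 0.125 (+); new bracket [-0.5, 0]
m = -0.25, f(m) = -0.765625 (−); new bracket [-0.5, -0.25]
m = -0.375, f(m) = -0.4199 (−); new bracket [-0.5, -0.375]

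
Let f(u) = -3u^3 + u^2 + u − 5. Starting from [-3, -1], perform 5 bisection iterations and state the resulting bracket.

midpoint -2: f = 21 > 0 → [-2, -1]
midpoint -1.5: f = 5.875 > 0 → [-1.5, -1]
midpoint -1.25: f = 1.171875 > 0 → [-1.25, -1]
midpoint -1.125: f = -0.5879 < 0 → [-1.25, -1.125]
midpoint -1.1875: f = 0.2463 > 0 → [-1.1875, -1.125]

[-1.1875, -1.125]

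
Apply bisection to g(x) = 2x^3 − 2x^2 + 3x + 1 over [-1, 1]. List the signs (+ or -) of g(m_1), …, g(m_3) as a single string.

+-+

x = 0 gives g = 1, positive; keep [-1, 0]
x = -0.5 gives g = -1.25, negative; keep [-0.5, 0]
x = -0.25 gives g = 0.09375, positive; keep [-0.5, -0.25]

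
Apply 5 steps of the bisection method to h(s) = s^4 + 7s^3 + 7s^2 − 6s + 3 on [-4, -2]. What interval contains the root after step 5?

s = -3 gives h = -24, negative; keep [-3, -2]
s = -2.5 gives h = -8.5625, negative; keep [-2.5, -2]
s = -2.25 gives h = -2.167969, negative; keep [-2.25, -2]
s = -2.125 gives h = 0.5803, positive; keep [-2.25, -2.125]
s = -2.1875 gives h = -0.7539, negative; keep [-2.1875, -2.125]

[-2.1875, -2.125]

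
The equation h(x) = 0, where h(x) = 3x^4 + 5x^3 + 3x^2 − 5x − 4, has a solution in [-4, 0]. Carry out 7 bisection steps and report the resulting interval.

[-0.71875, -0.6875]

m = -2, h(m) = 26 (+); new bracket [-2, 0]
m = -1, h(m) = 2 (+); new bracket [-1, 0]
m = -0.5, h(m) = -1.1875 (−); new bracket [-1, -0.5]
m = -0.75, h(m) = 0.2773 (+); new bracket [-0.75, -0.5]
m = -0.625, h(m) = -0.4661 (−); new bracket [-0.75, -0.625]
m = -0.6875, h(m) = -0.0991 (−); new bracket [-0.75, -0.6875]
m = -0.71875, h(m) = 0.0876 (+); new bracket [-0.71875, -0.6875]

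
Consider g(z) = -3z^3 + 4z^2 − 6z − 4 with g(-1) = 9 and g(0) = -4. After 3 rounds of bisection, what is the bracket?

[-0.5, -0.375]

z = -0.5 gives g = 0.375, positive; keep [-0.5, 0]
z = -0.25 gives g = -2.203125, negative; keep [-0.5, -0.25]
z = -0.375 gives g = -1.029297, negative; keep [-0.5, -0.375]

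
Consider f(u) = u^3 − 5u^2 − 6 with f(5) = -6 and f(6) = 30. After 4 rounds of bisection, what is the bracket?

[5.1875, 5.25]

m = 5.5, f(m) = 9.125 (+); new bracket [5, 5.5]
m = 5.25, f(m) = 0.890625 (+); new bracket [5, 5.25]
m = 5.125, f(m) = -2.716797 (−); new bracket [5.125, 5.25]
m = 5.1875, f(m) = -0.9543 (−); new bracket [5.1875, 5.25]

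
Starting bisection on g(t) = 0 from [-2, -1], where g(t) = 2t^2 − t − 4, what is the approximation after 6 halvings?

-1.171875

m = -1.5, g(m) = 2 (+); new bracket [-1.5, -1]
m = -1.25, g(m) = 0.375 (+); new bracket [-1.25, -1]
m = -1.125, g(m) = -0.34375 (−); new bracket [-1.25, -1.125]
m = -1.1875, g(m) = 0.0078 (+); new bracket [-1.1875, -1.125]
m = -1.15625, g(m) = -0.1699 (−); new bracket [-1.1875, -1.15625]
m = -1.171875, g(m) = -0.0815 (−); new bracket [-1.1875, -1.171875]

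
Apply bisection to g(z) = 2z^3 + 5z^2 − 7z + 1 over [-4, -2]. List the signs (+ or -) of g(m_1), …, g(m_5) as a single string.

++---

g(-3) = 13 > 0, so the root lies in [-4, -3]
g(-3.5) = 1 > 0, so the root lies in [-4, -3.5]
g(-3.75) = -7.90625 < 0, so the root lies in [-3.75, -3.5]
g(-3.625) = -3.1914 < 0, so the root lies in [-3.625, -3.5]
g(-3.5625) = -1.0317 < 0, so the root lies in [-3.5625, -3.5]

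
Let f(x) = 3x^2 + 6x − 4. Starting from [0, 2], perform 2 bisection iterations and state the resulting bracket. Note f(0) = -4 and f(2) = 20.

m = 1, f(m) = 5 (+); new bracket [0, 1]
m = 0.5, f(m) = -0.25 (−); new bracket [0.5, 1]

[0.5, 1]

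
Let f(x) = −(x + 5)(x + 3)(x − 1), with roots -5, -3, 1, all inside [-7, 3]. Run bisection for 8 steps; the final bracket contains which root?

1

m = -2, f(m) = 9 (+); new bracket [-2, 3]
m = 0.5, f(m) = 9.625 (+); new bracket [0.5, 3]
m = 1.75, f(m) = -24.046875 (−); new bracket [0.5, 1.75]
m = 1.125, f(m) = -3.1582 (−); new bracket [0.5, 1.125]
m = 0.8125, f(m) = 4.155 (+); new bracket [0.8125, 1.125]
m = 0.96875, f(m) = 0.7403 (+); new bracket [0.96875, 1.125]
m = 1.046875, f(m) = -1.1471 (−); new bracket [0.96875, 1.046875]
m = 1.0078125, f(m) = -0.1881 (−); new bracket [0.96875, 1.0078125]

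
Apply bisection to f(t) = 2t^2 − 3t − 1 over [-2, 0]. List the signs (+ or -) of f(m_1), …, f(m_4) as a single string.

midpoint -1: f = 4 > 0 → [-1, 0]
midpoint -0.5: f = 1 > 0 → [-0.5, 0]
midpoint -0.25: f = -0.125 < 0 → [-0.5, -0.25]
midpoint -0.375: f = 0.4062 > 0 → [-0.375, -0.25]

++-+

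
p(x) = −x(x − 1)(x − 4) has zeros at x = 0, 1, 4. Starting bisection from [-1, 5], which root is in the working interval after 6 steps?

midpoint 2: p = 4 > 0 → [2, 5]
midpoint 3.5: p = 4.375 > 0 → [3.5, 5]
midpoint 4.25: p = -3.453125 < 0 → [3.5, 4.25]
midpoint 3.875: p = 1.3926 > 0 → [3.875, 4.25]
midpoint 4.0625: p = -0.7776 < 0 → [3.875, 4.0625]
midpoint 3.96875: p = 0.3682 > 0 → [3.96875, 4.0625]

4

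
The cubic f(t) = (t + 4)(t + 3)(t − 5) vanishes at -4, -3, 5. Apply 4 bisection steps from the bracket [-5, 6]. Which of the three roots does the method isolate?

t = 0.5 gives f = -70.875, negative; keep [0.5, 6]
t = 3.25 gives f = -79.296875, negative; keep [3.25, 6]
t = 4.625 gives f = -24.662109, negative; keep [4.625, 6]
t = 5.3125 gives f = 24.1907, positive; keep [4.625, 5.3125]

5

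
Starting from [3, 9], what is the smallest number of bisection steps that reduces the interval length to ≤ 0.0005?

Width after n steps is 6/2^n. Need 2^n ≥ 6/0.0005 = 12000.
2^13 = 8192 < 12000 ≤ 2^14 = 16384, so n = 14.

14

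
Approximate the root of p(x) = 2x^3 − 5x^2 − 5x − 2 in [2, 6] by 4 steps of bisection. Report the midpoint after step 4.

x = 4 gives p = 26, positive; keep [2, 4]
x = 3 gives p = -8, negative; keep [3, 4]
x = 3.5 gives p = 5, positive; keep [3, 3.5]
x = 3.25 gives p = -2.4062, negative; keep [3.25, 3.5]

3.25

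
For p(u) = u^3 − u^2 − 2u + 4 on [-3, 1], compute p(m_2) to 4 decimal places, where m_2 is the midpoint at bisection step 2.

-4.0000

u = -1 gives p = 4, positive; keep [-3, -1]
u = -2 gives p = -4, negative; keep [-2, -1]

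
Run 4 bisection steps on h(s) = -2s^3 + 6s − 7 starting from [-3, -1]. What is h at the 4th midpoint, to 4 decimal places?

-0.5586

midpoint -2: h = -3 < 0 → [-3, -2]
midpoint -2.5: h = 9.25 > 0 → [-2.5, -2]
midpoint -2.25: h = 2.28125 > 0 → [-2.25, -2]
midpoint -2.125: h = -0.5586 < 0 → [-2.25, -2.125]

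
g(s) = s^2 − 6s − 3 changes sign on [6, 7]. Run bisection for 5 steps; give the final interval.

midpoint 6.5: g = 0.25 > 0 → [6, 6.5]
midpoint 6.25: g = -1.4375 < 0 → [6.25, 6.5]
midpoint 6.375: g = -0.609375 < 0 → [6.375, 6.5]
midpoint 6.4375: g = -0.1836 < 0 → [6.4375, 6.5]
midpoint 6.46875: g = 0.0322 > 0 → [6.4375, 6.46875]

[6.4375, 6.46875]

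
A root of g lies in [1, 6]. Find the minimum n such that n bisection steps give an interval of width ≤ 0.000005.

Width after n steps is 5/2^n. Need 2^n ≥ 5/0.000005 = 1000000.
2^19 = 524288 < 1000000 ≤ 2^20 = 1048576, so n = 20.

20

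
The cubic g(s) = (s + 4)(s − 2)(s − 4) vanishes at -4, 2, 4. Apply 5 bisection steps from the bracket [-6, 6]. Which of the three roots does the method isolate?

midpoint 0: g = 32 > 0 → [-6, 0]
midpoint -3: g = 35 > 0 → [-6, -3]
midpoint -4.5: g = -27.625 < 0 → [-4.5, -3]
midpoint -3.75: g = 11.1406 > 0 → [-4.5, -3.75]
midpoint -4.125: g = -6.2207 < 0 → [-4.125, -3.75]

-4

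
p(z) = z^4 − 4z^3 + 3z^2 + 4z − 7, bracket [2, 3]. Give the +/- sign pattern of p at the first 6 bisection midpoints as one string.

-+--++

p(2.5) = -1.6875 < 0, so the root lies in [2.5, 3]
p(2.75) = 0.691406 > 0, so the root lies in [2.5, 2.75]
p(2.625) = -0.698975 < 0, so the root lies in [2.625, 2.75]
p(2.6875) = -0.0588 < 0, so the root lies in [2.6875, 2.75]
p(2.71875) = 0.3019 > 0, so the root lies in [2.6875, 2.71875]
p(2.703125) = 0.118 > 0, so the root lies in [2.6875, 2.703125]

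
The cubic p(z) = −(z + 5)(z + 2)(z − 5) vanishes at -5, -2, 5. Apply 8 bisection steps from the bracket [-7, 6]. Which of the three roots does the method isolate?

p(-0.5) = 37.125 > 0, so the root lies in [-0.5, 6]
p(2.75) = 82.828125 > 0, so the root lies in [2.75, 6]
p(4.375) = 37.353516 > 0, so the root lies in [4.375, 6]
p(5.1875) = -13.7292 < 0, so the root lies in [4.375, 5.1875]
p(4.78125) = 14.5095 > 0, so the root lies in [4.78125, 5.1875]
p(4.984375) = 1.0896 > 0, so the root lies in [4.984375, 5.1875]
p(5.0859375) = -6.1418 < 0, so the root lies in [4.984375, 5.0859375]
p(5.03515625) = -2.482 < 0, so the root lies in [4.984375, 5.03515625]

5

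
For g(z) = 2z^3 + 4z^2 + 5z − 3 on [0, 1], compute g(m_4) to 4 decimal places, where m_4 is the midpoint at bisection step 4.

0.1206

midpoint 0.5: g = 0.75 > 0 → [0, 0.5]
midpoint 0.25: g = -1.46875 < 0 → [0.25, 0.5]
midpoint 0.375: g = -0.457031 < 0 → [0.375, 0.5]
midpoint 0.4375: g = 0.1206 > 0 → [0.375, 0.4375]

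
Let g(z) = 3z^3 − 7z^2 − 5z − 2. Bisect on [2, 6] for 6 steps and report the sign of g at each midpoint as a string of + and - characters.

++----

g(4) = 58 > 0, so the root lies in [2, 4]
g(3) = 1 > 0, so the root lies in [2, 3]
g(2.5) = -11.375 < 0, so the root lies in [2.5, 3]
g(2.75) = -6.2969 < 0, so the root lies in [2.75, 3]
g(2.875) = -2.9434 < 0, so the root lies in [2.875, 3]
g(2.9375) = -1.0476 < 0, so the root lies in [2.9375, 3]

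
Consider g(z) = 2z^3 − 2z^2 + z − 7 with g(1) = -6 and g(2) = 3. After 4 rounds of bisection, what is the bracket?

m = 1.5, g(m) = -3.25 (−); new bracket [1.5, 2]
m = 1.75, g(m) = -0.65625 (−); new bracket [1.75, 2]
m = 1.875, g(m) = 1.027344 (+); new bracket [1.75, 1.875]
m = 1.8125, g(m) = 0.1509 (+); new bracket [1.75, 1.8125]

[1.75, 1.8125]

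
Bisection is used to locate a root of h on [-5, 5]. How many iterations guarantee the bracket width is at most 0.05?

Width after n steps is 10/2^n. Need 2^n ≥ 10/0.05 = 200.
2^7 = 128 < 200 ≤ 2^8 = 256, so n = 8.

8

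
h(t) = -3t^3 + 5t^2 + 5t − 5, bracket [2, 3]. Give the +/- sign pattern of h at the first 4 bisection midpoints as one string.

---+

m = 2.5, h(m) = -8.125 (−); new bracket [2, 2.5]
m = 2.25, h(m) = -2.609375 (−); new bracket [2, 2.25]
m = 2.125, h(m) = -0.583984 (−); new bracket [2, 2.125]
m = 2.0625, h(m) = 0.261 (+); new bracket [2.0625, 2.125]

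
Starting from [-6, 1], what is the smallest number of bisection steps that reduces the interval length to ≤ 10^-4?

17

Width after n steps is 7/2^n. Need 2^n ≥ 7/10^-4 = 70000.
2^16 = 65536 < 70000 ≤ 2^17 = 131072, so n = 17.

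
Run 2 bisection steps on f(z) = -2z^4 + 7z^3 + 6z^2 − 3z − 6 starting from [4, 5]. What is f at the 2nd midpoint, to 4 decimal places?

midpoint 4.5: f = -80.25 < 0 → [4, 4.5]
midpoint 4.25: f = -25.523438 < 0 → [4, 4.25]

-25.5234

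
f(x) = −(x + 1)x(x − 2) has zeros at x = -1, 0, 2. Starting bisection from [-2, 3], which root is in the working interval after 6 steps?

midpoint 0.5: f = 1.125 > 0 → [0.5, 3]
midpoint 1.75: f = 1.203125 > 0 → [1.75, 3]
midpoint 2.375: f = -3.005859 < 0 → [1.75, 2.375]
midpoint 2.0625: f = -0.3948 < 0 → [1.75, 2.0625]
midpoint 1.90625: f = 0.5194 > 0 → [1.90625, 2.0625]
midpoint 1.984375: f = 0.0925 > 0 → [1.984375, 2.0625]

2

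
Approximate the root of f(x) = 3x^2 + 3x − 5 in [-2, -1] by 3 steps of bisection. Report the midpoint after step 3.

-1.875

x = -1.5 gives f = -2.75, negative; keep [-2, -1.5]
x = -1.75 gives f = -1.0625, negative; keep [-2, -1.75]
x = -1.875 gives f = -0.078125, negative; keep [-2, -1.875]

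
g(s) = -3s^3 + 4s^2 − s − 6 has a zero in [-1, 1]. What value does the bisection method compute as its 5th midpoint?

s = 0 gives g = -6, negative; keep [-1, 0]
s = -0.5 gives g = -4.125, negative; keep [-1, -0.5]
s = -0.75 gives g = -1.734375, negative; keep [-1, -0.75]
s = -0.875 gives g = -0.0527, negative; keep [-1, -0.875]
s = -0.9375 gives g = 0.925, positive; keep [-0.9375, -0.875]

-0.9375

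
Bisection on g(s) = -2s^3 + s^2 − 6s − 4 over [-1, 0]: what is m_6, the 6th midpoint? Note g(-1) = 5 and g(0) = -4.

g(-0.5) = -0.5 < 0, so the root lies in [-1, -0.5]
g(-0.75) = 1.90625 > 0, so the root lies in [-0.75, -0.5]
g(-0.625) = 0.628906 > 0, so the root lies in [-0.625, -0.5]
g(-0.5625) = 0.0474 > 0, so the root lies in [-0.5625, -0.5]
g(-0.53125) = -0.2304 < 0, so the root lies in [-0.5625, -0.53125]
g(-0.546875) = -0.0926 < 0, so the root lies in [-0.5625, -0.546875]

-0.546875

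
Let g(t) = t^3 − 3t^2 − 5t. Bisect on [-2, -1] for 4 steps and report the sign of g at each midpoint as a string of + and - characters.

g(-1.5) = -2.625 < 0, so the root lies in [-1.5, -1]
g(-1.25) = -0.390625 < 0, so the root lies in [-1.25, -1]
g(-1.125) = 0.404297 > 0, so the root lies in [-1.25, -1.125]
g(-1.1875) = 0.0325 > 0, so the root lies in [-1.25, -1.1875]

--++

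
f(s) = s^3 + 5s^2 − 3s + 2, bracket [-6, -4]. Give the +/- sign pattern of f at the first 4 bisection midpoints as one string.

++--

m = -5, f(m) = 17 (+); new bracket [-6, -5]
m = -5.5, f(m) = 3.375 (+); new bracket [-6, -5.5]
m = -5.75, f(m) = -5.546875 (−); new bracket [-5.75, -5.5]
m = -5.625, f(m) = -0.9004 (−); new bracket [-5.625, -5.5]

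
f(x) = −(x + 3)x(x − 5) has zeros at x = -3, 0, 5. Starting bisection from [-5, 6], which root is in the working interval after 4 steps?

5

x = 0.5 gives f = 7.875, positive; keep [0.5, 6]
x = 3.25 gives f = 35.546875, positive; keep [3.25, 6]
x = 4.625 gives f = 13.224609, positive; keep [4.625, 6]
x = 5.3125 gives f = -13.8, negative; keep [4.625, 5.3125]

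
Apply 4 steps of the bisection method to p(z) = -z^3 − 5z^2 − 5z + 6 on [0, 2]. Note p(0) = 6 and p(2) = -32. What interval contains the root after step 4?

m = 1, p(m) = -5 (−); new bracket [0, 1]
m = 0.5, p(m) = 2.125 (+); new bracket [0.5, 1]
m = 0.75, p(m) = -0.984375 (−); new bracket [0.5, 0.75]
m = 0.625, p(m) = 0.6777 (+); new bracket [0.625, 0.75]

[0.625, 0.75]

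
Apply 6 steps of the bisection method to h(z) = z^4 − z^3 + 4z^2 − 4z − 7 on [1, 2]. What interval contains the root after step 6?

h(1.5) = -2.3125 < 0, so the root lies in [1.5, 2]
h(1.75) = 2.269531 > 0, so the root lies in [1.5, 1.75]
h(1.625) = -0.255615 < 0, so the root lies in [1.625, 1.75]
h(1.6875) = 0.9444 > 0, so the root lies in [1.625, 1.6875]
h(1.65625) = 0.3292 > 0, so the root lies in [1.625, 1.65625]
h(1.640625) = 0.0331 > 0, so the root lies in [1.625, 1.640625]

[1.625, 1.640625]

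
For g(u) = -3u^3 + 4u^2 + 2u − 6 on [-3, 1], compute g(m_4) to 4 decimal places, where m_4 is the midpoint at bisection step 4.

3.6094

m = -1, g(m) = -1 (−); new bracket [-3, -1]
m = -2, g(m) = 30 (+); new bracket [-2, -1]
m = -1.5, g(m) = 10.125 (+); new bracket [-1.5, -1]
m = -1.25, g(m) = 3.6094 (+); new bracket [-1.25, -1]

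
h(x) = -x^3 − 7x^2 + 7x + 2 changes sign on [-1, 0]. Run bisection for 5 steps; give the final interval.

[-0.25, -0.21875]

m = -0.5, h(m) = -3.125 (−); new bracket [-0.5, 0]
m = -0.25, h(m) = -0.171875 (−); new bracket [-0.25, 0]
m = -0.125, h(m) = 1.017578 (+); new bracket [-0.25, -0.125]
m = -0.1875, h(m) = 0.448 (+); new bracket [-0.25, -0.1875]
m = -0.21875, h(m) = 0.1443 (+); new bracket [-0.25, -0.21875]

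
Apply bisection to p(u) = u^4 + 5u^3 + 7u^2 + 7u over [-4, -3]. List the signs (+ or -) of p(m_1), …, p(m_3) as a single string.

-++

m = -3.5, p(m) = -3.0625 (−); new bracket [-4, -3.5]
m = -3.75, p(m) = 6.269531 (+); new bracket [-3.75, -3.5]
m = -3.625, p(m) = 1.111572 (+); new bracket [-3.625, -3.5]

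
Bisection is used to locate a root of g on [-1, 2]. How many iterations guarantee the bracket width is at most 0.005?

Width after n steps is 3/2^n. Need 2^n ≥ 3/0.005 = 600.
2^9 = 512 < 600 ≤ 2^10 = 1024, so n = 10.

10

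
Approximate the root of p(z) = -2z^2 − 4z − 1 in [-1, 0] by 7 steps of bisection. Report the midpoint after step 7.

z = -0.5 gives p = 0.5, positive; keep [-0.5, 0]
z = -0.25 gives p = -0.125, negative; keep [-0.5, -0.25]
z = -0.375 gives p = 0.21875, positive; keep [-0.375, -0.25]
z = -0.3125 gives p = 0.0547, positive; keep [-0.3125, -0.25]
z = -0.28125 gives p = -0.0332, negative; keep [-0.3125, -0.28125]
z = -0.296875 gives p = 0.0112, positive; keep [-0.296875, -0.28125]
z = -0.2890625 gives p = -0.0109, negative; keep [-0.296875, -0.2890625]

-0.2890625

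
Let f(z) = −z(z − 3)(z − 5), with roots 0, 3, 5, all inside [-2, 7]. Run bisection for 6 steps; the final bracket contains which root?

f(2.5) = -3.125 < 0, so the root lies in [-2, 2.5]
f(0.25) = -3.265625 < 0, so the root lies in [-2, 0.25]
f(-0.875) = 19.919922 > 0, so the root lies in [-0.875, 0.25]
f(-0.3125) = 5.4993 > 0, so the root lies in [-0.3125, 0.25]
f(-0.03125) = 0.4766 > 0, so the root lies in [-0.03125, 0.25]
f(0.109375) = -1.5462 < 0, so the root lies in [-0.03125, 0.109375]

0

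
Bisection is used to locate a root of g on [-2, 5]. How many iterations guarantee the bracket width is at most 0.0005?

14

Width after n steps is 7/2^n. Need 2^n ≥ 7/0.0005 = 14000.
2^13 = 8192 < 14000 ≤ 2^14 = 16384, so n = 14.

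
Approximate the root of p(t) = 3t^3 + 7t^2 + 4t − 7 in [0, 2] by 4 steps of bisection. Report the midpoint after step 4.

0.625

m = 1, p(m) = 7 (+); new bracket [0, 1]
m = 0.5, p(m) = -2.875 (−); new bracket [0.5, 1]
m = 0.75, p(m) = 1.203125 (+); new bracket [0.5, 0.75]
m = 0.625, p(m) = -1.0332 (−); new bracket [0.625, 0.75]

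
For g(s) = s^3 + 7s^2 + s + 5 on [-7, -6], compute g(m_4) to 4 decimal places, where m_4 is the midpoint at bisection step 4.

1.0706

s = -6.5 gives g = 19.625, positive; keep [-7, -6.5]
s = -6.75 gives g = 9.640625, positive; keep [-7, -6.75]
s = -6.875 gives g = 4.033203, positive; keep [-7, -6.875]
s = -6.9375 gives g = 1.0706, positive; keep [-7, -6.9375]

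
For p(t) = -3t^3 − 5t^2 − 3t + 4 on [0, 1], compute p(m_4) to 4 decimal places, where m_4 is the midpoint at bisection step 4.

0.1965

t = 0.5 gives p = 0.875, positive; keep [0.5, 1]
t = 0.75 gives p = -2.328125, negative; keep [0.5, 0.75]
t = 0.625 gives p = -0.560547, negative; keep [0.5, 0.625]
t = 0.5625 gives p = 0.1965, positive; keep [0.5625, 0.625]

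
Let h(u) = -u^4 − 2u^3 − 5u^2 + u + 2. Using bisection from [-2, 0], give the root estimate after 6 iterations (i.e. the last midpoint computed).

h(-1) = -3 < 0, so the root lies in [-1, 0]
h(-0.5) = 0.4375 > 0, so the root lies in [-1, -0.5]
h(-0.75) = -1.035156 < 0, so the root lies in [-0.75, -0.5]
h(-0.625) = -0.2424 < 0, so the root lies in [-0.625, -0.5]
h(-0.5625) = 0.1113 > 0, so the root lies in [-0.625, -0.5625]
h(-0.59375) = -0.0621 < 0, so the root lies in [-0.59375, -0.5625]

-0.59375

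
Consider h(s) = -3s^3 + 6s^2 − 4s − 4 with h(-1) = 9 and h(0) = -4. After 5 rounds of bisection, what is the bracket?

h(-0.5) = -0.125 < 0, so the root lies in [-1, -0.5]
h(-0.75) = 3.640625 > 0, so the root lies in [-0.75, -0.5]
h(-0.625) = 1.576172 > 0, so the root lies in [-0.625, -0.5]
h(-0.5625) = 0.6824 > 0, so the root lies in [-0.5625, -0.5]
h(-0.53125) = 0.2682 > 0, so the root lies in [-0.53125, -0.5]

[-0.53125, -0.5]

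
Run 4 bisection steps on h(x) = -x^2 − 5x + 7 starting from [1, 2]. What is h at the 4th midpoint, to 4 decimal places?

midpoint 1.5: h = -2.75 < 0 → [1, 1.5]
midpoint 1.25: h = -0.8125 < 0 → [1, 1.25]
midpoint 1.125: h = 0.109375 > 0 → [1.125, 1.25]
midpoint 1.1875: h = -0.3477 < 0 → [1.125, 1.1875]

-0.3477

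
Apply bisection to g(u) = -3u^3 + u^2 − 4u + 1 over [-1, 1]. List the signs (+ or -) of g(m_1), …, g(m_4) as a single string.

g(0) = 1 > 0, so the root lies in [0, 1]
g(0.5) = -1.125 < 0, so the root lies in [0, 0.5]
g(0.25) = 0.015625 > 0, so the root lies in [0.25, 0.5]
g(0.375) = -0.5176 < 0, so the root lies in [0.25, 0.375]

+-+-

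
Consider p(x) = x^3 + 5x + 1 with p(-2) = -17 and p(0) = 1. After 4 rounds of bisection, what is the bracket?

[-0.25, -0.125]

x = -1 gives p = -5, negative; keep [-1, 0]
x = -0.5 gives p = -1.625, negative; keep [-0.5, 0]
x = -0.25 gives p = -0.265625, negative; keep [-0.25, 0]
x = -0.125 gives p = 0.373, positive; keep [-0.25, -0.125]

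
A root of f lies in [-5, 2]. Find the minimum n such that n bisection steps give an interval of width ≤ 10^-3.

13

Width after n steps is 7/2^n. Need 2^n ≥ 7/10^-3 = 7000.
2^12 = 4096 < 7000 ≤ 2^13 = 8192, so n = 13.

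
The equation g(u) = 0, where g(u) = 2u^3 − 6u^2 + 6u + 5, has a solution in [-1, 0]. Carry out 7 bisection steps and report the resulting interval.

[-0.5234375, -0.515625]

u = -0.5 gives g = 0.25, positive; keep [-1, -0.5]
u = -0.75 gives g = -3.71875, negative; keep [-0.75, -0.5]
u = -0.625 gives g = -1.582031, negative; keep [-0.625, -0.5]
u = -0.5625 gives g = -0.6294, negative; keep [-0.5625, -0.5]
u = -0.53125 gives g = -0.1807, negative; keep [-0.53125, -0.5]
u = -0.515625 gives g = 0.0369, positive; keep [-0.53125, -0.515625]
u = -0.5234375 gives g = -0.0714, negative; keep [-0.5234375, -0.515625]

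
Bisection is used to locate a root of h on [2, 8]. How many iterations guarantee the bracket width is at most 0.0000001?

26

Width after n steps is 6/2^n. Need 2^n ≥ 6/0.0000001 = 60000000.
2^25 = 33554432 < 60000000 ≤ 2^26 = 67108864, so n = 26.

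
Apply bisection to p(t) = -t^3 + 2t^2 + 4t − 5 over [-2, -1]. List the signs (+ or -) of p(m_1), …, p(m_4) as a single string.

midpoint -1.5: p = -3.125 < 0 → [-2, -1.5]
midpoint -1.75: p = -0.515625 < 0 → [-2, -1.75]
midpoint -1.875: p = 1.123047 > 0 → [-1.875, -1.75]
midpoint -1.8125: p = 0.2747 > 0 → [-1.8125, -1.75]

--++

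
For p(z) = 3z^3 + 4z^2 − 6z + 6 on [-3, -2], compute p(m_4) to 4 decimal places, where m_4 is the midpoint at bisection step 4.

m = -2.5, p(m) = -0.875 (−); new bracket [-2.5, -2]
m = -2.25, p(m) = 5.578125 (+); new bracket [-2.5, -2.25]
m = -2.375, p(m) = 2.623047 (+); new bracket [-2.5, -2.375]
m = -2.4375, p(m) = 0.9441 (+); new bracket [-2.5, -2.4375]

0.9441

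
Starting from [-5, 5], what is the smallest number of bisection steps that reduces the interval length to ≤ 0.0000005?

25

Width after n steps is 10/2^n. Need 2^n ≥ 10/0.0000005 = 20000000.
2^24 = 16777216 < 20000000 ≤ 2^25 = 33554432, so n = 25.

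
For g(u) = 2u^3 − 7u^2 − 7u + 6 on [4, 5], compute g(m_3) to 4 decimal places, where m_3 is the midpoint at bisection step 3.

-1.6055

midpoint 4.5: g = 15 > 0 → [4, 4.5]
midpoint 4.25: g = 3.34375 > 0 → [4, 4.25]
midpoint 4.125: g = -1.605469 < 0 → [4.125, 4.25]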